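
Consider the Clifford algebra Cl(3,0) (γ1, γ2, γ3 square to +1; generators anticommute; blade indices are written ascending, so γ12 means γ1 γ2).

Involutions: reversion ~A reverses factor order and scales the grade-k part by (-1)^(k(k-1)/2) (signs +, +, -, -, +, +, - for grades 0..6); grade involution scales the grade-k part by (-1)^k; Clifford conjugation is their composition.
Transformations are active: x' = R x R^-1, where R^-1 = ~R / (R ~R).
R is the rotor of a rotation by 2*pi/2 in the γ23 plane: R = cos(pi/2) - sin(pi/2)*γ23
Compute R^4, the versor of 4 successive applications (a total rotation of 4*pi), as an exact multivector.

Rotor phase runs at HALF the rotation angle; powers of one rotor simply add phase, so after 4 steps in γ23 the phase is 4*pi/2 = 2*pi and R^4 = cos(2*pi) - sin(2*pi)*γ23.
cos(2*pi) = 1 and sin(2*pi) = 0, so R^4 = 1. The total rotation 4*pi is 2 full turns, so every vector returns to itself, yet the rotor is +1, back on the identity sheet (an even number of 2*pi turns).
Answer: 1


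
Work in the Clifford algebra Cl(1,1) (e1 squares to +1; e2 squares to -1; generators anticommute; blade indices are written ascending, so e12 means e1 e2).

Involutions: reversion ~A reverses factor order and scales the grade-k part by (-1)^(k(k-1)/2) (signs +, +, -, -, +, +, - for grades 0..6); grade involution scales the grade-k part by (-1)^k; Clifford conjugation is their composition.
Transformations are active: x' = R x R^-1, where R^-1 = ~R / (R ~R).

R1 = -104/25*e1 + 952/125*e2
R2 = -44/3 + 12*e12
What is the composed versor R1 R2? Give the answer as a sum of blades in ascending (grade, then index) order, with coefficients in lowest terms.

Distribute over the terms of R1 (each basis-blade product reordered to ascending indices, repeated generators contracted through their squares):
(-104/25*e1) R2 = 4576/75*e1 - 1248/25*e2
(952/125*e2) R2 = 11424/125*e1 - 41888/375*e2
Summing the partial products and collecting blades:
Answer: 57152/375*e1 - 60608/375*e2


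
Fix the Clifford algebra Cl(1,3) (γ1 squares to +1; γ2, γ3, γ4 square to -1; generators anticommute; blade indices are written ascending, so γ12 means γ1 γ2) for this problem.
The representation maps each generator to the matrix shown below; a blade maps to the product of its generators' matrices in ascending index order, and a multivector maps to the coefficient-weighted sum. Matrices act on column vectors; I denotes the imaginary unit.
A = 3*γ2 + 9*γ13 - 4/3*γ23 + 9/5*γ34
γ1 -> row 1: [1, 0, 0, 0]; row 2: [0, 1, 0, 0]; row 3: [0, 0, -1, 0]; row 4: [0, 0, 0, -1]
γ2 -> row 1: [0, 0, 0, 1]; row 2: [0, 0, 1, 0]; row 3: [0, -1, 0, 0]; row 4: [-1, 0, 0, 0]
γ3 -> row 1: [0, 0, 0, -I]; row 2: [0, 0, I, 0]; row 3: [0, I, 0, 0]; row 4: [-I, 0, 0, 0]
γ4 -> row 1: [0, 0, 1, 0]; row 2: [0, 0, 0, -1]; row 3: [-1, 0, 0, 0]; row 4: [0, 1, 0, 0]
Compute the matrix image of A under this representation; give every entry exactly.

Bivector images (products of the table entries): rho(γ13) = rho(γ1)rho(γ3) = row 1: [0, 0, 0, -I]; row 2: [0, 0, I, 0]; row 3: [0, -I, 0, 0]; row 4: [I, 0, 0, 0]; rho(γ23) = rho(γ2)rho(γ3) = row 1: [-I, 0, 0, 0]; row 2: [0, I, 0, 0]; row 3: [0, 0, -I, 0]; row 4: [0, 0, 0, I]; rho(γ34) = rho(γ3)rho(γ4) = row 1: [0, -I, 0, 0]; row 2: [-I, 0, 0, 0]; row 3: [0, 0, 0, -I]; row 4: [0, 0, -I, 0].
M = (3)*rho(γ2) + (9)*rho(γ13) + (-4/3)*rho(γ23) + (9/5)*rho(γ34), summed entrywise:
Answer: row 1: [4*I/3, -9*I/5, 0, 3 - 9*I]; row 2: [-9*I/5, -4*I/3, 3 + 9*I, 0]; row 3: [0, -3 - 9*I, 4*I/3, -9*I/5]; row 4: [-3 + 9*I, 0, -9*I/5, -4*I/3]


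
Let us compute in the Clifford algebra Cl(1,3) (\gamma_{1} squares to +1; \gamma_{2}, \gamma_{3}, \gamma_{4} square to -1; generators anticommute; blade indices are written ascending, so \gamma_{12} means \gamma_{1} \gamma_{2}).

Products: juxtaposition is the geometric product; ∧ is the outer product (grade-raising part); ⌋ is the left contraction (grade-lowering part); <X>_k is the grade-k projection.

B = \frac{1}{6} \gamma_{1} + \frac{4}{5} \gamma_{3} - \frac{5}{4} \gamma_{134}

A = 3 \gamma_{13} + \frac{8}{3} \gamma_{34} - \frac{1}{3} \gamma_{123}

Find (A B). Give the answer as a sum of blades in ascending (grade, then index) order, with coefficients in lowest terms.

step 1: \frac{14}{15} \gamma_{1} - \frac{1}{2} \gamma_{3} - \frac{97}{60} \gamma_{4} + \frac{4}{15} \gamma_{12} - \frac{1}{18} \gamma_{23} - \frac{5}{12} \gamma_{24} + \frac{4}{9} \gamma_{134}
Answer: \frac{14}{15} \gamma_{1} - \frac{1}{2} \gamma_{3} - \frac{97}{60} \gamma_{4} + \frac{4}{15} \gamma_{12} - \frac{1}{18} \gamma_{23} - \frac{5}{12} \gamma_{24} + \frac{4}{9} \gamma_{134}


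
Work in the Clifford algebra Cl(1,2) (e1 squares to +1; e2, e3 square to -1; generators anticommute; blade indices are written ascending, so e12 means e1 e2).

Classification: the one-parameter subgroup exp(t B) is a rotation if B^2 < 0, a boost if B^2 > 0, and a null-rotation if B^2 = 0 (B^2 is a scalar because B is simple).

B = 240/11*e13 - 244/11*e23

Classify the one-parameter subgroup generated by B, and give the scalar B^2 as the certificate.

B^2 term by term: the squares give (240/11)^2*(e13)^2 + (-244/11)^2*(e23)^2 = 57600/121*(+1) + 59536/121*(-1) = -16 (each basis 2-blade squares to minus the product of its generators' squares); cross terms between blades sharing an index anticommute and cancel. So B^2 = -16.
Answer: rotation, certificate B^2 = -16. Because -16 is invariant under every versor sandwich, the classification follows from its sign alone.


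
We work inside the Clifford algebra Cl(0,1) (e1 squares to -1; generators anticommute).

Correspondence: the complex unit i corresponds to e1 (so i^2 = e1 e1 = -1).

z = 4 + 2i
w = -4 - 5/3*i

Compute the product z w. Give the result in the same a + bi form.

In blades: z = 4 + 2*e1, w = -4 - 5/3*e1.
Distribute z over w term by term (generator squares from the signature, products reordered to ascending indices): (4)*w = -16 - 20/3*e1; (2*e1)*w = 10/3 - 8*e1.
Sum: -38/3 - 44/3*e1; translating back through the correspondence:
Answer: -38/3 - 44/3*i


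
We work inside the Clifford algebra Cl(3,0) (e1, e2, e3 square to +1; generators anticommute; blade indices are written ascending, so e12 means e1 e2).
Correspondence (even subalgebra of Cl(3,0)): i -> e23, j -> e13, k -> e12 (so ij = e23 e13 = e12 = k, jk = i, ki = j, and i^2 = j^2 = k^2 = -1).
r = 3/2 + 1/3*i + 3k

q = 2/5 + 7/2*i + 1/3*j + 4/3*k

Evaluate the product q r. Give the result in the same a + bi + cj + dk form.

In blades: q = 2/5 + 4/3*e12 + 1/3*e13 + 7/2*e23, r = 3/2 + 3*e12 + 1/3*e23.
Distribute q over r term by term (generator squares from the signature, products reordered to ascending indices): (2/5)*r = 3/5 + 6/5*e12 + 2/15*e23; (4/3*e12)*r = -4 + 2*e12 + 4/9*e13; (1/3*e13)*r = -1/9*e12 + 1/2*e13 + e23; (7/2*e23)*r = -7/6 - 21/2*e13 + 21/4*e23.
Sum: -137/30 + 139/45*e12 - 86/9*e13 + 383/60*e23; translating back through the correspondence:
Answer: -137/30 + 383/60*i - 86/9*j + 139/45*k


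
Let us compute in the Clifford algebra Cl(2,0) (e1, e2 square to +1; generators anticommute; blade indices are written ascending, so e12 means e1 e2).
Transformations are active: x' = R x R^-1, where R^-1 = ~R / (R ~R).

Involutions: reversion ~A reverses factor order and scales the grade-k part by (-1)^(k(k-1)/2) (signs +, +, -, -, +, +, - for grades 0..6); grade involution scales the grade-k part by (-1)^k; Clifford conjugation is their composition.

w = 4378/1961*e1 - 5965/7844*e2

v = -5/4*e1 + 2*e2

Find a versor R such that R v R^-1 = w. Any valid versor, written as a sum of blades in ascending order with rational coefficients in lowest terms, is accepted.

Reasoning: v^2 = w^2 = 89/16 since conjugation preserves the quadratic form; R = v + w = 7707/7844*e1 + 9723/7844*e2 is then valid when invertible, keeping its own part and reversing (v - w)/2.
Answer: 7707/7844*e1 + 9723/7844*e2


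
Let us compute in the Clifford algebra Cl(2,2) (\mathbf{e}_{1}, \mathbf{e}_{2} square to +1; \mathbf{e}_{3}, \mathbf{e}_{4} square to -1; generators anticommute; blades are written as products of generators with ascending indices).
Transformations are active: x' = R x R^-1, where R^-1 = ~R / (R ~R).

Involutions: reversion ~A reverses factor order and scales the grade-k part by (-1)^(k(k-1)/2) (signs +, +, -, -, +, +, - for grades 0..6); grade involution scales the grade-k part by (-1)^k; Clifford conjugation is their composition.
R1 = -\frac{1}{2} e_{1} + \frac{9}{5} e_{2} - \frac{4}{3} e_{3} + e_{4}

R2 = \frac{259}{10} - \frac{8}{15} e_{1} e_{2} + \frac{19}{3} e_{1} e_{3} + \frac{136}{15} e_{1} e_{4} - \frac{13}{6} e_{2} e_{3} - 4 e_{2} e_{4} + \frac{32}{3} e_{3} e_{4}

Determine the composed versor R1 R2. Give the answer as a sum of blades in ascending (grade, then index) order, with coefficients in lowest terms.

Distribute over the terms of R1 (each basis-blade product reordered to ascending indices, repeated generators contracted through their squares):
(-\frac{1}{2} e_{1}) R2 = -\frac{259}{20} e_{1} + \frac{4}{15} e_{2} - \frac{19}{6} e_{3} - \frac{68}{15} e_{4} + \frac{13}{12} e_{1} e_{2} e_{3} + 2 e_{1} e_{2} e_{4} - \frac{16}{3} e_{1} e_{3} e_{4}
(\frac{9}{5} e_{2}) R2 = \frac{24}{25} e_{1} + \frac{2331}{50} e_{2} - \frac{39}{10} e_{3} - \frac{36}{5} e_{4} - \frac{57}{5} e_{1} e_{2} e_{3} - \frac{408}{25} e_{1} e_{2} e_{4} + \frac{96}{5} e_{2} e_{3} e_{4}
(-\frac{4}{3} e_{3}) R2 = -\frac{76}{9} e_{1} + \frac{26}{9} e_{2} - \frac{518}{15} e_{3} + \frac{128}{9} e_{4} + \frac{32}{45} e_{1} e_{2} e_{3} + \frac{544}{45} e_{1} e_{3} e_{4} - \frac{16}{3} e_{2} e_{3} e_{4}
(e_{4}) R2 = \frac{136}{15} e_{1} - 4 e_{2} + \frac{32}{3} e_{3} + \frac{259}{10} e_{4} - \frac{8}{15} e_{1} e_{2} e_{4} + \frac{19}{3} e_{1} e_{3} e_{4} - \frac{13}{6} e_{2} e_{3} e_{4}
Summing the partial products and collecting blades:
Answer: -\frac{10231}{900} e_{1} + \frac{20599}{450} e_{2} - \frac{464}{15} e_{3} + \frac{511}{18} e_{4} - \frac{1729}{180} e_{1} e_{2} e_{3} - \frac{1114}{75} e_{1} e_{2} e_{4} + \frac{589}{45} e_{1} e_{3} e_{4} + \frac{117}{10} e_{2} e_{3} e_{4}


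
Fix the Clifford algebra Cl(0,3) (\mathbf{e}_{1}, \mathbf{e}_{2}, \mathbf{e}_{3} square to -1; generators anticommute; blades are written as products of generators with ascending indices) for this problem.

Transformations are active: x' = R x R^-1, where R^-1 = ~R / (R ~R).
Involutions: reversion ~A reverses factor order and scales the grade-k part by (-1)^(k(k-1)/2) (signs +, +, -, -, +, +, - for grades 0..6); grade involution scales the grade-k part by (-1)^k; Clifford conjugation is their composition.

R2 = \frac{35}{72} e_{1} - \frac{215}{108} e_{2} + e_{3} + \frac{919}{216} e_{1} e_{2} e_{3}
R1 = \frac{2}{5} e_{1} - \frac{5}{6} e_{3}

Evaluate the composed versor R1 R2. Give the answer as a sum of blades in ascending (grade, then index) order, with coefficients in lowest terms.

Distribute over the terms of R1 (each basis-blade product reordered to ascending indices, repeated generators contracted through their squares):
(\frac{2}{5} e_{1}) R2 = -\frac{7}{36} - \frac{43}{54} e_{1} e_{2} + \frac{2}{5} e_{1} e_{3} - \frac{919}{540} e_{2} e_{3}
(-\frac{5}{6} e_{3}) R2 = \frac{5}{6} + \frac{4595}{1296} e_{1} e_{2} + \frac{175}{432} e_{1} e_{3} - \frac{1075}{648} e_{2} e_{3}
Summing the partial products and collecting blades:
Answer: \frac{23}{36} + \frac{3563}{1296} e_{1} e_{2} + \frac{1739}{2160} e_{1} e_{3} - \frac{10889}{3240} e_{2} e_{3}


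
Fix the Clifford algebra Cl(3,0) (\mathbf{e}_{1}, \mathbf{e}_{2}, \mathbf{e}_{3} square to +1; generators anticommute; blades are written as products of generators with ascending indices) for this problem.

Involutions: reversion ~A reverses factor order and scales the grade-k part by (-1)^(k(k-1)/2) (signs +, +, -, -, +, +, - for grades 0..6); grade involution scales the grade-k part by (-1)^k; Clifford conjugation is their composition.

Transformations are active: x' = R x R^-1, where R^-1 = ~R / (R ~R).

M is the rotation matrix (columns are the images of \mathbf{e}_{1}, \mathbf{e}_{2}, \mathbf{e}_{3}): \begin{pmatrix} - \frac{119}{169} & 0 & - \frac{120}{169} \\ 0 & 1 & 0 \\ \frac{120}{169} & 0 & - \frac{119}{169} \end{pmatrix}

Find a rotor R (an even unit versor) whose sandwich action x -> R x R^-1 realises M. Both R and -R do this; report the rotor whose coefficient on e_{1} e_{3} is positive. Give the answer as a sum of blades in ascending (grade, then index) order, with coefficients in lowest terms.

Method: write R = a + b12*e_{1} e_{2} + b13*e_{1} e_{3} + b23*e_{2} e_{3} with a^2 + b12^2 + b13^2 + b23^2 = 1 (so R^-1 = ~R). Expanding the columns R e_j ~R gives tr M = 4a^2 - 1 and, from the antisymmetric part, M21 - M12 = -4a*b12, M13 - M31 = 4a*b13, M32 - M23 = -4a*b23.
Here tr M = -\frac{69}{169}, so a^2 = (1 + tr M)/4 = \frac{25}{169} and a = ±\frac{5}{13}. Taking a = \frac{5}{13}: M21 - M12 = 0, M13 - M31 = -\frac{240}{169}, M32 - M23 = 0, giving b12 = 0, b13 = -\frac{12}{13}, b23 = 0, i.e. R = \frac{5}{13} - \frac{12}{13} e_{1} e_{3}.
Its e_{1} e_{3} coefficient is negative, so report the other preimage -R.
Answer: -\frac{5}{13} + \frac{12}{13} e_{1} e_{3}. Key observation: the double cover Spin(3) -> SO(3) sends R and -R to the same matrix (trace -\frac{69}{169} here), so the stated sign of the e_{1} e_{3} coefficient is what selects one sheet.


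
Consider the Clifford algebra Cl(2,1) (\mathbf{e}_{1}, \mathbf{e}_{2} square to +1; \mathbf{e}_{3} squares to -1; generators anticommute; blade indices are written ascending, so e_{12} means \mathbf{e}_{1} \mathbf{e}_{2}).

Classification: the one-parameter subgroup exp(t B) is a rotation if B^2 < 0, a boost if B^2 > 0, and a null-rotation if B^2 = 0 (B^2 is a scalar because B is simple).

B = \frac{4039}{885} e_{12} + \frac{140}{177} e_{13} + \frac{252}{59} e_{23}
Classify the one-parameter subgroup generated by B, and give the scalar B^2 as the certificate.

B^2 term by term: the squares give (\frac{4039}{885})^2*(e_{12})^2 + (\frac{140}{177})^2*(e_{13})^2 + (\frac{252}{59})^2*(e_{23})^2 = \frac{16313521}{783225}*(-1) + \frac{19600}{31329}*(+1) + \frac{63504}{3481}*(+1) = -\frac{49}{25} (each basis 2-blade squares to minus the product of its generators' squares); cross terms between blades sharing an index anticommute and cancel. So B^2 = -\frac{49}{25}.
Answer: rotation, certificate B^2 = -\frac{49}{25}. The scalar -\frac{49}{25} is the complete invariant here: its sign names the subgroup type.


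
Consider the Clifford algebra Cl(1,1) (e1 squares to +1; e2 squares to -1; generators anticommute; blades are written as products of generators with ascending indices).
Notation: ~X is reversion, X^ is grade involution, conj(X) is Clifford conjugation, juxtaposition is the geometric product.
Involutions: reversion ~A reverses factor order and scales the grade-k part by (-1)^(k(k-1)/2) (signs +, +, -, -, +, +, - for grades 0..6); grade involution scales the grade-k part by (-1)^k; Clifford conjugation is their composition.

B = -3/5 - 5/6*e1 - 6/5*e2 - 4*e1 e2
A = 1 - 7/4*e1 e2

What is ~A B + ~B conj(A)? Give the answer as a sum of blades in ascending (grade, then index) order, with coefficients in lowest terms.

first term: -38/5 + 19/15*e1 + 31/120*e2 - 101/20*e1 e2
second term: 32/5 - 44/15*e1 - 319/120*e2 + 59/20*e1 e2
Answer: -6/5 - 5/3*e1 - 12/5*e2 - 21/10*e1 e2


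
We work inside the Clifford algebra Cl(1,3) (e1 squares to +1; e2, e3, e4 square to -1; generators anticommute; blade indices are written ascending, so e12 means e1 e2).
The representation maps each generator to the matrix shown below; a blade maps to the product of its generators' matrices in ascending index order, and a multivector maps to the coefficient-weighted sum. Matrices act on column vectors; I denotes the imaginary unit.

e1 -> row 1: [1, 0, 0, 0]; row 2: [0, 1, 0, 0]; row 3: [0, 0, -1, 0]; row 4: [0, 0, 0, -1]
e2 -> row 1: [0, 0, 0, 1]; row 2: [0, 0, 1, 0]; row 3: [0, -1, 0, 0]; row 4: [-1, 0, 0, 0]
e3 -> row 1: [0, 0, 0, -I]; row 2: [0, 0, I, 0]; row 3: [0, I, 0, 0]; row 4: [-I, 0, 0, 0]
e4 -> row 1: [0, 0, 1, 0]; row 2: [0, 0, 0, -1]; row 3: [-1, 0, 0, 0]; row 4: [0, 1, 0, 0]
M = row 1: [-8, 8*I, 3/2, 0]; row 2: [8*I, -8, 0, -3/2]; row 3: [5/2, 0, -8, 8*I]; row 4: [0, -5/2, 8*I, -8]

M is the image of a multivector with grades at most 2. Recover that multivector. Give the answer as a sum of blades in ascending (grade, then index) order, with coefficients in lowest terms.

Method: the blade images are trace-orthogonal — tr(rho(e_A) rho(e_B)^-1) = 4 if A = B and 0 otherwise — and rho(e_A)^-1 = (e_A)^2 * rho(e_A) with (e_A)^2 = +1 or -1, so the coefficient of e_A in the preimage is (e_A)^2 * tr(M rho(e_A))/4.
Nonzero projections over blades of grade <= 2: 1: (1)^2 = +1, tr(M 1) = -32, coefficient -8; e4: (e4)^2 = -1, tr(M rho(e4)) = 2, coefficient -1/2; e14: (e14)^2 = +1, tr(M rho(e14)) = 8, coefficient 2; e34: (e34)^2 = -1, tr(M rho(e34)) = 32, coefficient -8. Every other blade of grade <= 2 projects to 0.
Answer: -8 - 1/2*e4 + 2*e14 - 8*e34


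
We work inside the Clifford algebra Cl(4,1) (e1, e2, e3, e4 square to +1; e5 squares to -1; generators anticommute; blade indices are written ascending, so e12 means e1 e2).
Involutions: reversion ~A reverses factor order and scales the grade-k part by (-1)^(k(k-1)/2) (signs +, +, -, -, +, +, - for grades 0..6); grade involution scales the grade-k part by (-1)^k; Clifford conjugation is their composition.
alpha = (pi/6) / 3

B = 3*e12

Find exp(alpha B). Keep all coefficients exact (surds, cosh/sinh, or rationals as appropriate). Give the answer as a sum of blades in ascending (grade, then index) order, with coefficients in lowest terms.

B^2 = (3)^2*(e12)^2 = 9*(-1) = -9 (a basis 2-blade squares to minus the product of its generators' squares).
B^2 = -9 — the series telescopes trigonometrically here: l = 3, alpha*l = pi/6, so exp(alpha B) = cos(pi/6) + (sin(pi/6)/3)*B = sqrt(3)/2 + (1/6)*B.
Answer: sqrt(3)/2 + 1/2*e12


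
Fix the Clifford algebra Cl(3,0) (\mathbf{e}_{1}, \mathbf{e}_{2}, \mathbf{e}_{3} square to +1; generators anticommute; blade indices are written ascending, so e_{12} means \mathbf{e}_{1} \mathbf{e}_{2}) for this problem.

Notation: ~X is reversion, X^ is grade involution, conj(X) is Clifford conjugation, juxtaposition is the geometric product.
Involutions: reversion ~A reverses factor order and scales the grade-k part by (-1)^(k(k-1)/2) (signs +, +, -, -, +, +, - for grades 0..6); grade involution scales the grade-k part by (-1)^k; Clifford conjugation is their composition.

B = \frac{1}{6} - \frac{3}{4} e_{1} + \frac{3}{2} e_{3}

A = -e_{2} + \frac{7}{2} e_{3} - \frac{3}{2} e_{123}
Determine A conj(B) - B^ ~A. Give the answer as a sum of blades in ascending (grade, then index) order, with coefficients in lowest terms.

first term: -\frac{21}{4} - \frac{1}{6} e_{2} + \frac{7}{12} e_{3} + 3 e_{12} - \frac{21}{8} e_{13} + \frac{3}{8} e_{23} - \frac{1}{4} e_{123}
second term: -\frac{21}{4} - \frac{1}{6} e_{2} + \frac{7}{12} e_{3} - 3 e_{12} + \frac{21}{8} e_{13} - \frac{3}{8} e_{23} + \frac{1}{4} e_{123}
Answer: 6 e_{12} - \frac{21}{4} e_{13} + \frac{3}{4} e_{23} - \frac{1}{2} e_{123}


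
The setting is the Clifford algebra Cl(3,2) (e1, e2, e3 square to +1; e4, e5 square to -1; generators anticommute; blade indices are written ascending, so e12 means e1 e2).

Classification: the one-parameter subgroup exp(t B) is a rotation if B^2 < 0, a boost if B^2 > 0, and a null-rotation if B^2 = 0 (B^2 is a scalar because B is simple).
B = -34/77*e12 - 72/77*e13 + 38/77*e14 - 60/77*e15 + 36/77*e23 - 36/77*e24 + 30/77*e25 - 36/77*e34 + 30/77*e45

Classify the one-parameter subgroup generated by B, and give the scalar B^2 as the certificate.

B^2 term by term: the squares give (-34/77)^2*(e12)^2 + (-72/77)^2*(e13)^2 + (38/77)^2*(e14)^2 + (-60/77)^2*(e15)^2 + (36/77)^2*(e23)^2 + (-36/77)^2*(e24)^2 + (30/77)^2*(e25)^2 + (-36/77)^2*(e34)^2 + (30/77)^2*(e45)^2 = 1156/5929*(-1) + 5184/5929*(-1) + 1444/5929*(+1) + 3600/5929*(+1) + 1296/5929*(-1) + 1296/5929*(+1) + 900/5929*(+1) + 1296/5929*(+1) + 900/5929*(-1) = 0 (each basis 2-blade squares to minus the product of its generators' squares); cross terms between blades sharing an index anticommute and cancel; the commuting (index-disjoint) pairs give grade-4 terms 2*c*c'*(blade product), which cancel blade by blade — e1234: 2448/5929 - 5184/5929 + 2736/5929 = 0; e1235: 4320/5929 - 4320/5929 = 0; e1245: -2040/5929 - 2280/5929 + 4320/5929 = 0; e1345: -4320/5929 + 4320/5929 = 0; e2345: 2160/5929 - 2160/5929 = 0 — confirming B is simple. So B^2 = 0.
Answer: null-rotation, certificate B^2 = 0. Key observation: B^2 = 0 is a conjugation invariant, so its sign decides the class regardless of the surface form of B.


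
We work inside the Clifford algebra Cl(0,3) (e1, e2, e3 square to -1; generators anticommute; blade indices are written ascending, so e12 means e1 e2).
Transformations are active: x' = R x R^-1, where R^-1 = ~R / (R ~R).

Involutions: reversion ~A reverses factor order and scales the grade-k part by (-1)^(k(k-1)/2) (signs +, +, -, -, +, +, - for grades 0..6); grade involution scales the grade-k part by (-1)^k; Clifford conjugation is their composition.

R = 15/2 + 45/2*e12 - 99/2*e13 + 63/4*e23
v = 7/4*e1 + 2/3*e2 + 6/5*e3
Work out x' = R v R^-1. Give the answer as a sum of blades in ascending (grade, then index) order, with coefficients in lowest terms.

~R = 15/2 - 45/2*e12 + 99/2*e13 - 63/4*e23, and R ~R = 52173/16, so R^-1 = ~R / (52173/16).
R v = 2301/40*e1 + 1019/40*e2 - 537/8*e3 + 1401/16*e123
Answer: -14829/23188*e1 + 36677/17391*e2 - 8707/28985*e3


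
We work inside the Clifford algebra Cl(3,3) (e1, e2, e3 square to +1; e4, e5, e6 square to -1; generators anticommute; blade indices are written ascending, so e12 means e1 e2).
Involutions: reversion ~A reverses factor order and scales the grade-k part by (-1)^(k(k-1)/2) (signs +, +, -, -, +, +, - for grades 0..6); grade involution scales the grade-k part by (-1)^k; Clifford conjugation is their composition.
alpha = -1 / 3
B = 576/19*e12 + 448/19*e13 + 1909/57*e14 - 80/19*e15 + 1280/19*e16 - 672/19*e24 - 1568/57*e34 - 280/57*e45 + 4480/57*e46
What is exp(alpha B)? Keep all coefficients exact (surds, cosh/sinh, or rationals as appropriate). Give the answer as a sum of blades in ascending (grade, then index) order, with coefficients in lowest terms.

B^2 term by term: the squares give (576/19)^2*(e12)^2 + (448/19)^2*(e13)^2 + (1909/57)^2*(e14)^2 + (-80/19)^2*(e15)^2 + (1280/19)^2*(e16)^2 + (-672/19)^2*(e24)^2 + (-1568/57)^2*(e34)^2 + (-280/57)^2*(e45)^2 + (4480/57)^2*(e46)^2 = 331776/361*(-1) + 200704/361*(-1) + 3644281/3249*(+1) + 6400/361*(+1) + 1638400/361*(+1) + 451584/361*(+1) + 2458624/3249*(+1) + 78400/3249*(-1) + 20070400/3249*(-1) = 9 (each basis 2-blade squares to minus the product of its generators' squares); cross terms between blades sharing an index anticommute and cancel; the commuting (index-disjoint) pairs give grade-4 terms 2*c*c'*(blade product), which cancel blade by blade — e1234: -602112/361 + 602112/361 = 0; e1245: -107520/361 + 107520/361 = 0; e1246: 1720320/361 - 1720320/361 = 0; e1345: -250880/1083 + 250880/1083 = 0; e1346: 4014080/1083 - 4014080/1083 = 0; e1456: 716800/1083 - 716800/1083 = 0 — confirming B is simple. So B^2 = 9.
B^2 = 9 — the series telescopes hyperbolically here: l = 3, alpha*l = -1, so exp(alpha B) = cosh(-1) + (sinh(-1)/3)*B = cosh(1) + (-sinh(1)/3)*B.
Answer: cosh(1) - 192*sinh(1)/19*e12 - 448*sinh(1)/57*e13 - 1909*sinh(1)/171*e14 + 80*sinh(1)/57*e15 - 1280*sinh(1)/57*e16 + 224*sinh(1)/19*e24 + 1568*sinh(1)/171*e34 + 280*sinh(1)/171*e45 - 4480*sinh(1)/171*e46


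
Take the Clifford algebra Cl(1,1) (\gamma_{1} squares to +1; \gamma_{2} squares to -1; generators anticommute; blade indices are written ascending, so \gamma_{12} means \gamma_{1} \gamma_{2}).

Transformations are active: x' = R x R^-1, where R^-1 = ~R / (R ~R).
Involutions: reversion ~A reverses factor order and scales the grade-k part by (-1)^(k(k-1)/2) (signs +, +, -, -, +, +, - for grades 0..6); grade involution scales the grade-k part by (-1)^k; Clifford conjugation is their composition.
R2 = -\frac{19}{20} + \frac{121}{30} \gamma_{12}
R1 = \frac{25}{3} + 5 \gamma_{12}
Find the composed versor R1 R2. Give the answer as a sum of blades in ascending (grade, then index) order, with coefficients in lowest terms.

Distribute over the terms of R1 (each basis-blade product reordered to ascending indices, repeated generators contracted through their squares):
(\frac{25}{3}) R2 = -\frac{95}{12} + \frac{605}{18} \gamma_{12}
(5 \gamma_{12}) R2 = \frac{121}{6} - \frac{19}{4} \gamma_{12}
Summing the partial products and collecting blades:
Answer: \frac{49}{4} + \frac{1039}{36} \gamma_{12}


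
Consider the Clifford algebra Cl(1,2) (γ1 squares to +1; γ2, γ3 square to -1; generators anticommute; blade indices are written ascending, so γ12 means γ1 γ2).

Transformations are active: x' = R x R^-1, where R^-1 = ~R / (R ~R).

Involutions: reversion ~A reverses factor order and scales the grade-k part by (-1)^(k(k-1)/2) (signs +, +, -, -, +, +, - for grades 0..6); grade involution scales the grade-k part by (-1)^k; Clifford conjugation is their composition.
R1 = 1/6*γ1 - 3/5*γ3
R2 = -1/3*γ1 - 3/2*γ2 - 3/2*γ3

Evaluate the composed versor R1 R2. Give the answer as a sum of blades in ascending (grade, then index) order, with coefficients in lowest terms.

Distribute over the terms of R1 (each basis-blade product reordered to ascending indices, repeated generators contracted through their squares):
(1/6*γ1) R2 = -1/18 - 1/4*γ12 - 1/4*γ13
(-3/5*γ3) R2 = -9/10 - 1/5*γ13 - 9/10*γ23
Summing the partial products and collecting blades:
Answer: -43/45 - 1/4*γ12 - 9/20*γ13 - 9/10*γ23


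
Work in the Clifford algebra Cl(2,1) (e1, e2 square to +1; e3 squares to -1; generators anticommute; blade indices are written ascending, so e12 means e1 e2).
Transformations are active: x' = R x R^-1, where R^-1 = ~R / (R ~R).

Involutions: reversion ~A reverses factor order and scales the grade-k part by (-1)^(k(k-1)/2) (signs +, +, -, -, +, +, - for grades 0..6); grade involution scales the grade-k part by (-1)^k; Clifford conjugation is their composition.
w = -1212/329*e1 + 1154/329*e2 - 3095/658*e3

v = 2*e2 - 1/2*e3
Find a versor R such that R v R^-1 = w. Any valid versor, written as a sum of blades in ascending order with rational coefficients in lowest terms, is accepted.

Reasoning: v^2 = w^2 = 15/4 since conjugation preserves the quadratic form; R = v + w = -1212/329*e1 + 1812/329*e2 - 1712/329*e3 is then valid when invertible, keeping its own part and reversing (v - w)/2.
Answer: -1212/329*e1 + 1812/329*e2 - 1712/329*e3


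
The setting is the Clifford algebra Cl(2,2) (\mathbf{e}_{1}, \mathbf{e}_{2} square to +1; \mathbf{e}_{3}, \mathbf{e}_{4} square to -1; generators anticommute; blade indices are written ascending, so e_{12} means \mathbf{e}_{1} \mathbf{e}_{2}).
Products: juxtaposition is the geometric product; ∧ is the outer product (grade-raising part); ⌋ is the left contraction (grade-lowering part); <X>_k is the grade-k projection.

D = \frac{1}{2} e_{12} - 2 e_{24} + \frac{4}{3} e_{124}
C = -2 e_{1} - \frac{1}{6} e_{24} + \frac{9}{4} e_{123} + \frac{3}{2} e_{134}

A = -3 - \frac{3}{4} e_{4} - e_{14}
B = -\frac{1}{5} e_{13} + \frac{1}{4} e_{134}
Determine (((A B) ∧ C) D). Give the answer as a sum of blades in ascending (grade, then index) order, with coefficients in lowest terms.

step 1: \frac{1}{4} e_{3} + \frac{63}{80} e_{13} + \frac{1}{5} e_{34} - \frac{3}{5} e_{134}
step 2: \frac{1}{2} e_{13} - \frac{2}{5} e_{134} + \frac{1}{24} e_{234} + \frac{21}{160} e_{1234}
step 3: \frac{31}{120} e_{3} + \frac{229}{720} e_{13} + \frac{47}{60} e_{23} - \frac{21}{320} e_{34} - \frac{4}{5} e_{123} - \frac{1}{48} e_{134} + \frac{7}{15} e_{234} + e_{1234}
Answer: \frac{31}{120} e_{3} + \frac{229}{720} e_{13} + \frac{47}{60} e_{23} - \frac{21}{320} e_{34} - \frac{4}{5} e_{123} - \frac{1}{48} e_{134} + \frac{7}{15} e_{234} + e_{1234}


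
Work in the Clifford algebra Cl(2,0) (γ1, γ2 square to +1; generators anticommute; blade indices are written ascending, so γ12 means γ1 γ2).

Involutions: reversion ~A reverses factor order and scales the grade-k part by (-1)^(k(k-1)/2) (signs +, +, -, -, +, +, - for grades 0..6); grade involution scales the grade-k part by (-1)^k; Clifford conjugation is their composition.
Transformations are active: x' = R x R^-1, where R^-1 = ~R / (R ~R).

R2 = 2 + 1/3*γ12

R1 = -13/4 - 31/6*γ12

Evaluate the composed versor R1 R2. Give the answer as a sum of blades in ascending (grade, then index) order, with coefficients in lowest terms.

Distribute over the terms of R1 (each basis-blade product reordered to ascending indices, repeated generators contracted through their squares):
(-13/4) R2 = -13/2 - 13/12*γ12
(-31/6*γ12) R2 = 31/18 - 31/3*γ12
Summing the partial products and collecting blades:
Answer: -43/9 - 137/12*γ12


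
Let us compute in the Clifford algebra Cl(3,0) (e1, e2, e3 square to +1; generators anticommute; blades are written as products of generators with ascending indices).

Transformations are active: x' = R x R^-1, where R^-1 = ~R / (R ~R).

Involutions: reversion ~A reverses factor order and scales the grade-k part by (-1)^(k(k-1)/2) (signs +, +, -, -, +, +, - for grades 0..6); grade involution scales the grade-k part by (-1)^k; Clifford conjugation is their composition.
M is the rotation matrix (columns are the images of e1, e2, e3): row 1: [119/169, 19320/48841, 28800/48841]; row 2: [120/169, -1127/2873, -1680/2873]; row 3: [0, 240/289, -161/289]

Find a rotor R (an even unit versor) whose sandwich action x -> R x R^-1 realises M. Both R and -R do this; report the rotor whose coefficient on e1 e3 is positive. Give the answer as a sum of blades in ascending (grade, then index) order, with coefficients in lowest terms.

Method: write R = a + b12*e1 e2 + b13*e1 e3 + b23*e2 e3 with a^2 + b12^2 + b13^2 + b23^2 = 1 (so R^-1 = ~R). Expanding the columns R e_j ~R gives tr M = 4a^2 - 1 and, from the antisymmetric part, M21 - M12 = -4a*b12, M13 - M31 = 4a*b13, M32 - M23 = -4a*b23.
Here tr M = -11977/48841, so a^2 = (1 + tr M)/4 = 9216/48841 and a = ±96/221. Taking a = 96/221: M21 - M12 = 15360/48841, M13 - M31 = 28800/48841, M32 - M23 = 69120/48841, giving b12 = -40/221, b13 = 75/221, b23 = -180/221, i.e. R = 96/221 - 40/221*e1 e2 + 75/221*e1 e3 - 180/221*e2 e3.
Its e1 e3 coefficient is already positive.
Answer: 96/221 - 40/221*e1 e2 + 75/221*e1 e3 - 180/221*e2 e3. Uniqueness: Spin(3) -> SO(3) maps R and -R to the same rotation of trace -11977/48841; fixing the sign of the e1 e3 coefficient removes the ambiguity.


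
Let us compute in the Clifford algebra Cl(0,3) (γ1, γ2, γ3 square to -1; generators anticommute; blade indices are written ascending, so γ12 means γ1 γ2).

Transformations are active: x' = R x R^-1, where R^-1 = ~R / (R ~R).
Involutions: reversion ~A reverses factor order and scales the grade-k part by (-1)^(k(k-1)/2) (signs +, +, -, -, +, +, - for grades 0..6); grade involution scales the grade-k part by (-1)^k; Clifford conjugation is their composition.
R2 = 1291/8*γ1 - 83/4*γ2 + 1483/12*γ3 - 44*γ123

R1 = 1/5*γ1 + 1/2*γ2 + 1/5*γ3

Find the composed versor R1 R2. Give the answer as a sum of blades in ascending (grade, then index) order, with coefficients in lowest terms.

Distribute over the terms of R1 (each basis-blade product reordered to ascending indices, repeated generators contracted through their squares):
(1/5*γ1) R2 = -1291/40 - 83/20*γ12 + 1483/60*γ13 + 44/5*γ23
(1/2*γ2) R2 = 83/8 - 1291/16*γ12 - 22*γ13 + 1483/24*γ23
(1/5*γ3) R2 = -1483/60 + 44/5*γ12 - 1291/40*γ13 + 83/20*γ23
Summing the partial products and collecting blades:
Answer: -2797/60 - 6083/80*γ12 - 3547/120*γ13 + 8969/120*γ23


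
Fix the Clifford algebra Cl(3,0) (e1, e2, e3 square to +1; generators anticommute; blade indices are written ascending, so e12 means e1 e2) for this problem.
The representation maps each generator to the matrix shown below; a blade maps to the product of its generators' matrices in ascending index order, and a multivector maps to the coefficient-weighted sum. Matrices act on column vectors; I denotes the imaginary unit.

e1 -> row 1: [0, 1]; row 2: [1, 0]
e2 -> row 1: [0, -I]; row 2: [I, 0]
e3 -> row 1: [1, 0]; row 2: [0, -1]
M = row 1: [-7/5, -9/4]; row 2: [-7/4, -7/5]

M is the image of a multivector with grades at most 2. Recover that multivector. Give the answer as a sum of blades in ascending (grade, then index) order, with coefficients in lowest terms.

Method: 1, rho(e1), rho(e2), rho(e3) form a trace-orthogonal basis of the 2x2 complex matrices (tr(X Y) = 2 if X = Y, else 0), so M = m0*1 + m1*rho(e1) + m2*rho(e2) + m3*rho(e3) with m0 = tr(M)/2 = -7/5, m1 = tr(M rho(e1))/2 = -2, m2 = tr(M rho(e2))/2 = -I/4, m3 = tr(M rho(e3))/2 = 0.
Multiplying table entries, the bivector images are rho(e12) = I*rho(e3), rho(e13) = -I*rho(e2), rho(e23) = I*rho(e1); with real blade coefficients the real parts of m0..m3 are the coefficients of 1, e1, e2, e3 and the imaginary parts give the bivectors (e23: Im m1, e13: -Im m2, e12: Im m3).
Answer: -7/5 - 2*e1 + 1/4*e13


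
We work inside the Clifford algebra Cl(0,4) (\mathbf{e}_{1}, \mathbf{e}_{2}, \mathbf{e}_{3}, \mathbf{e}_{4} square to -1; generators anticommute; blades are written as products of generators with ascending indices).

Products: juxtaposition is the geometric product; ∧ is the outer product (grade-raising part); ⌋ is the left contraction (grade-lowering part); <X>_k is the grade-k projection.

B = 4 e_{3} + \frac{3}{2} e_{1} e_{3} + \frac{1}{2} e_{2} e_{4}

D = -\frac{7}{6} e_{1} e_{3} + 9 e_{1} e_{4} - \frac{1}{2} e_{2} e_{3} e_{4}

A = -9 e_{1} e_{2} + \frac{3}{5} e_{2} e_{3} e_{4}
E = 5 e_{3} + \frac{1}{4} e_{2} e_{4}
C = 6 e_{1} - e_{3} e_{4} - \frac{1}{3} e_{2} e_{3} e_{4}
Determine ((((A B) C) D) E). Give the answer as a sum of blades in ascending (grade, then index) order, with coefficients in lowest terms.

step 1: \frac{3}{10} e_{3} + \frac{9}{2} e_{1} e_{4} - \frac{27}{2} e_{2} e_{3} + \frac{12}{5} e_{2} e_{4} - 36 e_{1} e_{2} e_{3} - \frac{9}{10} e_{1} e_{2} e_{4}
step 2: -\frac{4}{5} e_{3} + \frac{114}{5} e_{4} - 6 e_{1} e_{3} - 12 e_{1} e_{4} + \frac{1068}{5} e_{2} e_{3} - \frac{41}{5} e_{2} e_{4} - \frac{393}{5} e_{1} e_{2} e_{3} - \frac{108}{5} e_{1} e_{2} e_{4}
step 3: 101 + \frac{3092}{15} e_{1} - \frac{1027}{10} e_{2} + \frac{41}{10} e_{3} + \frac{534}{5} e_{4} + 323 e_{1} e_{2} + \frac{54}{5} e_{1} e_{3} - \frac{393}{10} e_{1} e_{4} + \frac{57}{5} e_{2} e_{3} + \frac{2}{5} e_{2} e_{4} - 68 e_{3} e_{4} - 6 e_{1} e_{2} e_{3} + 3 e_{1} e_{2} e_{4} - \frac{97}{5} e_{1} e_{3} e_{4} + \frac{3663}{5} e_{2} e_{3} e_{4} + \frac{11477}{6} e_{1} e_{2} e_{3} e_{4}
step 4: -\frac{103}{5} - \frac{219}{4} e_{1} - \frac{303}{10} e_{2} + \frac{13763}{20} e_{3} - \frac{12573}{40} e_{4} + \frac{807}{40} e_{1} e_{2} + \frac{12071}{8} e_{1} e_{3} - \frac{711}{4} e_{1} e_{4} - \frac{993}{2} e_{2} e_{3} + \frac{14753}{4} e_{2} e_{4} - \frac{10623}{20} e_{3} e_{4} + \frac{32397}{20} e_{1} e_{2} e_{3} + \frac{96157}{10} e_{1} e_{2} e_{4} + 195 e_{1} e_{3} e_{4} - \frac{121}{40} e_{2} e_{3} e_{4} - \frac{177}{10} e_{1} e_{2} e_{3} e_{4}
Answer: -\frac{103}{5} - \frac{219}{4} e_{1} - \frac{303}{10} e_{2} + \frac{13763}{20} e_{3} - \frac{12573}{40} e_{4} + \frac{807}{40} e_{1} e_{2} + \frac{12071}{8} e_{1} e_{3} - \frac{711}{4} e_{1} e_{4} - \frac{993}{2} e_{2} e_{3} + \frac{14753}{4} e_{2} e_{4} - \frac{10623}{20} e_{3} e_{4} + \frac{32397}{20} e_{1} e_{2} e_{3} + \frac{96157}{10} e_{1} e_{2} e_{4} + 195 e_{1} e_{3} e_{4} - \frac{121}{40} e_{2} e_{3} e_{4} - \frac{177}{10} e_{1} e_{2} e_{3} e_{4}


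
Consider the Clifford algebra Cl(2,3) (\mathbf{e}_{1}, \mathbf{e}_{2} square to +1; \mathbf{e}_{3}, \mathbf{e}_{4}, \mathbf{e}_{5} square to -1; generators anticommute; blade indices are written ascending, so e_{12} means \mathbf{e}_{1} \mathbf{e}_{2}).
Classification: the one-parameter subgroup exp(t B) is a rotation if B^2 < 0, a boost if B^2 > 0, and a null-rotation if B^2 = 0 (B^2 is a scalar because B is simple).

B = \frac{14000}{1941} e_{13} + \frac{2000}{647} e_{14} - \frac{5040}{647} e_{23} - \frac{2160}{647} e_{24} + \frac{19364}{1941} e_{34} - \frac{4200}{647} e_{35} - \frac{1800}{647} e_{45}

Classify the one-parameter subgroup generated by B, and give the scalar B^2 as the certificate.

B^2 term by term: the squares give (\frac{14000}{1941})^2*(e_{13})^2 + (\frac{2000}{647})^2*(e_{14})^2 + (-\frac{5040}{647})^2*(e_{23})^2 + (-\frac{2160}{647})^2*(e_{24})^2 + (\frac{19364}{1941})^2*(e_{34})^2 + (-\frac{4200}{647})^2*(e_{35})^2 + (-\frac{1800}{647})^2*(e_{45})^2 = \frac{196000000}{3767481}*(+1) + \frac{4000000}{418609}*(+1) + \frac{25401600}{418609}*(+1) + \frac{4665600}{418609}*(+1) + \frac{374964496}{3767481}*(-1) + \frac{17640000}{418609}*(-1) + \frac{3240000}{418609}*(-1) = -16 (each basis 2-blade squares to minus the product of its generators' squares); cross terms between blades sharing an index anticommute and cancel; the commuting (index-disjoint) pairs give grade-4 terms 2*c*c'*(blade product), which cancel blade by blade — e_{1234}: \frac{20160000}{418609} - \frac{20160000}{418609} = 0; e_{1345}: -\frac{16800000}{418609} + \frac{16800000}{418609} = 0; e_{2345}: \frac{18144000}{418609} - \frac{18144000}{418609} = 0 — confirming B is simple. So B^2 = -16.
Answer: rotation, certificate B^2 = -16. Check the certificate: B^2 = -16, and that sign is decisive whatever form B takes.


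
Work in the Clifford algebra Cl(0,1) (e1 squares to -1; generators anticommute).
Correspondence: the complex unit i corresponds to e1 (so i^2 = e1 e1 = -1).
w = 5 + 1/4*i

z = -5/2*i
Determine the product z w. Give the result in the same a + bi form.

In blades: z = -5/2*e1, w = 5 + 1/4*e1.
Distribute z over w term by term (generator squares from the signature, products reordered to ascending indices): (-5/2*e1)*w = 5/8 - 25/2*e1.
Sum: 5/8 - 25/2*e1; translating back through the correspondence:
Answer: 5/8 - 25/2*i


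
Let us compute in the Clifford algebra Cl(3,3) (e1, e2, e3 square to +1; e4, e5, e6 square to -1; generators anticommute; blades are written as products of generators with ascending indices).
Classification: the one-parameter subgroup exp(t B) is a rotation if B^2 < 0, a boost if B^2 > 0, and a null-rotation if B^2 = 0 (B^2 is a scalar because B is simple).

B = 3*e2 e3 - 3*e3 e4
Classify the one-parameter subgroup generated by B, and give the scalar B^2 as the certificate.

B^2 term by term: the squares give (3)^2*(e2 e3)^2 + (-3)^2*(e3 e4)^2 = 9*(-1) + 9*(+1) = 0 (each basis 2-blade squares to minus the product of its generators' squares); cross terms between blades sharing an index anticommute and cancel. So B^2 = 0.
Answer: null-rotation, certificate B^2 = 0. One invariant decides it: the square 0 survives every conjugation, and its sign is exactly the classification.


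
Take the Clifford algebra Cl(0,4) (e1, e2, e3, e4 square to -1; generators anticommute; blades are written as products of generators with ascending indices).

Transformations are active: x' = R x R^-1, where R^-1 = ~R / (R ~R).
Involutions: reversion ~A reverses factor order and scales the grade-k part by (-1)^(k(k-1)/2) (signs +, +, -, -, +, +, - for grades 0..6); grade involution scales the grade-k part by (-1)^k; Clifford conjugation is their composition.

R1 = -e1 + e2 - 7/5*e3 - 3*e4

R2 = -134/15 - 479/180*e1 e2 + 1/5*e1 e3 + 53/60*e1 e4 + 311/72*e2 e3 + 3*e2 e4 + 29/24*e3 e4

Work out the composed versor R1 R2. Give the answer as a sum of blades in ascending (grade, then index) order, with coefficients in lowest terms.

Distribute over the terms of R1 (each basis-blade product reordered to ascending indices, repeated generators contracted through their squares):
(-e1) R2 = 134/15*e1 - 479/180*e2 + 1/5*e3 + 53/60*e4 - 311/72*e1 e2 e3 - 3*e1 e2 e4 - 29/24*e1 e3 e4
(e2) R2 = -479/180*e1 - 134/15*e2 - 311/72*e3 - 3*e4 - 1/5*e1 e2 e3 - 53/60*e1 e2 e4 + 29/24*e2 e3 e4
(-7/5*e3) R2 = -7/25*e1 - 2177/360*e2 + 938/75*e3 + 203/120*e4 + 3353/900*e1 e2 e3 + 371/300*e1 e3 e4 + 21/5*e2 e3 e4
(-3*e4) R2 = -53/20*e1 - 9*e2 - 29/8*e3 + 134/5*e4 + 479/60*e1 e2 e4 - 3/5*e1 e3 e4 - 311/24*e2 e3 e4
Summing the partial products and collecting blades:
Answer: 752/225*e1 - 3197/120*e2 + 2143/450*e3 + 211/8*e4 - 1429/1800*e1 e2 e3 + 41/10*e1 e2 e4 - 343/600*e1 e3 e4 - 151/20*e2 e3 e4
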